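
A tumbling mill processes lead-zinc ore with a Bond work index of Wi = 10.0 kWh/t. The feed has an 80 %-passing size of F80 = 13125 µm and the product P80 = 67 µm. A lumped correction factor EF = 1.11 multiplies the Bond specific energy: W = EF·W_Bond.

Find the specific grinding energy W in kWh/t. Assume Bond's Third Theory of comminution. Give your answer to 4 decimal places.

W = 12.5919 kWh/t

W = 10·Wi·[P80^(−½) − F80^(−½)]
1/√67 = 0.122169;  1/√13125 = 0.008729
W = 10·10.0·(0.122169 − 0.008729) = 11.3441 kWh/t
W_actual = 1.11 × 11.3441 = 12.5919 kWh/t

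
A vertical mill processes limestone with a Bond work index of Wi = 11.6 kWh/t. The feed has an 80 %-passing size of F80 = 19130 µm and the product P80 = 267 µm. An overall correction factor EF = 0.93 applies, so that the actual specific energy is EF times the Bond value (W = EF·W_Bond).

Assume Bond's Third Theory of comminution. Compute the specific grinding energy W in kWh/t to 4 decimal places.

W = 5.8222 kWh/t

Bond:  W = 10 Wi (1/√P − 1/√F)
1/√267 = 0.061199;  1/√19130 = 0.007230
W = 10·11.6·(0.061199 − 0.007230) = 6.2604 kWh/t
Apply correction: 6.2604 × 0.93 = 5.8222 kWh/t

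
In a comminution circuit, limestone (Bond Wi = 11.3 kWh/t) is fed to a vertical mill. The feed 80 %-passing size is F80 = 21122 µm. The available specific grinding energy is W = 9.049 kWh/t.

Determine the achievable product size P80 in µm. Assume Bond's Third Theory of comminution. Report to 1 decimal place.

W = 10 Wi (1/√P80 − 1/√F80)  [Bond]
⇒ 1/√P80 = W/(10 Wi) + 1/√F80
  = 9.0490/(10·11.3) + 1/√21122 = 0.080080 + 0.006881 = 0.086960
P80 = (1/0.086960)² = 11.4995² = 132.24 µm

P80 = 132.2 µm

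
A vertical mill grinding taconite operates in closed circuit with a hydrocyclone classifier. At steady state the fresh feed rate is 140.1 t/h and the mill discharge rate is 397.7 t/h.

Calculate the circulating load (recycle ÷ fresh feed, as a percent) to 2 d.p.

M = F + R at steady state, so:
R = M − F = 397.7 − 140.1 = 257.6 t/h
CL = 100·R/F = 100·257.6/140.1 = 183.87 %

CL = 183.87 %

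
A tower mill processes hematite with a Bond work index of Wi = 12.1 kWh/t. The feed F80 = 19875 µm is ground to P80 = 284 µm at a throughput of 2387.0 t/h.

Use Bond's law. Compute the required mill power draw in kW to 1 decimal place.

P = 15090.0 kW

W = 10 Wi (P80^-0.5 − F80^-0.5)
W = 10·12.1·(1/√284 − 1/√19875) = 10·12.1·(0.052246) = 6.3217 kWh/t
P = W·T = 6.3217·2387.0 = 15090.0 kW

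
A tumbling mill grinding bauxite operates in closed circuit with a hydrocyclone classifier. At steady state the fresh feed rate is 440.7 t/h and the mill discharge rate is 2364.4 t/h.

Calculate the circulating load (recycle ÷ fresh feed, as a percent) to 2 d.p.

CL = 436.51 %

Steady state: M = F + R.
R = M − F = 2364.4 − 440.7 = 1923.7 t/h
CL = 100·R/F = 100·1923.7/440.7 = 436.51 %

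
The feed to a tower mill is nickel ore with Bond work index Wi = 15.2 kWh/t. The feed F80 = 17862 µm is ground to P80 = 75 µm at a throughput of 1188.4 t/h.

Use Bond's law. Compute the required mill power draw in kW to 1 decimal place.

P = 19506.6 kW

W = 10·Wi·(P80^(-½) − F80^(-½))
W = 10·15.2·(1/√75 − 1/√17862) = 10·15.2·(0.107988) = 16.4141 kWh/t
Mill draw = 16.4141 × 1188.4 = 19506.6 kW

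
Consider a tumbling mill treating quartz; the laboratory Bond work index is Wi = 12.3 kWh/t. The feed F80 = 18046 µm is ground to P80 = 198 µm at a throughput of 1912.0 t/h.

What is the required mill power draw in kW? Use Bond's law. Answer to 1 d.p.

P = 14962.6 kW

W = 10 Wi (1/√P80 − 1/√F80)  [Bond]
W = 10·12.3·(1/√198 − 1/√18046) = 10·12.3·(0.063623) = 7.8256 kWh/t
P = W·T = 7.8256·1912.0 = 14962.6 kW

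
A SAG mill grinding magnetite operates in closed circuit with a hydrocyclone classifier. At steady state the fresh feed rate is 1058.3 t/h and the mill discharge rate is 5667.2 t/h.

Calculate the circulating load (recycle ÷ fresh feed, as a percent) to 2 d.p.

CL = 435.50 %

Discharge = new feed + return, hence
R = M − F = 5667.2 − 1058.3 = 4608.9 t/h
CL = 100·R/F = 100·4608.9/1058.3 = 435.50 %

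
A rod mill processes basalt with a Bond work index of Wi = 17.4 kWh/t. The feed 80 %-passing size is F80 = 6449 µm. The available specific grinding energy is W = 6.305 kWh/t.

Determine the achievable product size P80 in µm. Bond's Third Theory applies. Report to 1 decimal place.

W = 10·Wi·[P80^(−½) − F80^(−½)]
1/√P80 = 1/√F80 + W/(10·Wi)
  = 6.3050/(10·17.4) + 1/√6449 = 0.036236 + 0.012452 = 0.048688
P80 = (1/0.048688)² = 20.5389² = 421.85 µm

P80 = 421.8 µm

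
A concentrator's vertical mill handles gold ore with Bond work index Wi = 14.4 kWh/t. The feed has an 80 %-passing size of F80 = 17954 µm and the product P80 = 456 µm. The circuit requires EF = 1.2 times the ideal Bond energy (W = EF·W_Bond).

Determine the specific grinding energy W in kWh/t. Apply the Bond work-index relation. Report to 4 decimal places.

Bond:  W = 10 Wi (1/√P − 1/√F)
1/√456 = 0.046829;  1/√17954 = 0.007463
W = 10·14.4·(0.046829 − 0.007463) = 5.6687 kWh/t
With EF = 1.2: W = 5.6687·1.2 = 6.8025 kWh/t

W = 6.8025 kWh/t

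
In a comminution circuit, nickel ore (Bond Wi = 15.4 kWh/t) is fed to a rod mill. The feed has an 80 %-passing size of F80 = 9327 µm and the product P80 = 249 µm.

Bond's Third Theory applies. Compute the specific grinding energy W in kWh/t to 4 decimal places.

W = 8.1648 kWh/t

W_Bond = 10·Wi·(1/√P₈₀ − 1/√F₈₀)
1/√249 = 0.063372;  1/√9327 = 0.010354
W = 10·15.4·(0.063372 − 0.010354) = 8.1648 kWh/t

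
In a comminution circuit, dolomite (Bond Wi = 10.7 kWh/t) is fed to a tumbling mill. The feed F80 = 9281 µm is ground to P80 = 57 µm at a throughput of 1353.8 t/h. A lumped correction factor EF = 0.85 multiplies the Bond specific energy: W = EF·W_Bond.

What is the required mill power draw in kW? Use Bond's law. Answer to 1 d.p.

P = 15030.6 kW

W_Bond = 10·Wi·(1/√P₈₀ − 1/√F₈₀)
W = 10·10.7·(1/√57 − 1/√9281) = 10·10.7·(0.122073) = 13.0618 kWh/t
Corrected W = EF·W_Bond = 0.85·13.0618 = 11.1025 kWh/t
Mill draw = 11.1025 × 1353.8 = 15030.6 kW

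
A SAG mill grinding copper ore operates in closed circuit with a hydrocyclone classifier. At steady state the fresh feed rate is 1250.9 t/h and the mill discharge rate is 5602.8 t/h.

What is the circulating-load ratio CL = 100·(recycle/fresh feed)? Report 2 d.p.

Steady state: M = F + R.
R = M − F = 5602.8 − 1250.9 = 4351.9 t/h
CL = 100·R/F = 100·4351.9/1250.9 = 347.90 %

CL = 347.90 %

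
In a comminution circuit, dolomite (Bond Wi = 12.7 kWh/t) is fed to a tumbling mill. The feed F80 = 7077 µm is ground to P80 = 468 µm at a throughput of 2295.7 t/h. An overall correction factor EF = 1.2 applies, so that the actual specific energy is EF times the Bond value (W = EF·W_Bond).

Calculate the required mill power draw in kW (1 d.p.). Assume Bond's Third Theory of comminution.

P = 12013.6 kW

Bond:  W = 10 Wi (1/√P − 1/√F)
W = 10·12.7·(1/√468 − 1/√7077) = 10·12.7·(0.034338) = 4.3609 kWh/t
Corrected W = EF·W_Bond = 1.2·4.3609 = 5.2331 kWh/t
Power = W × throughput = 5.2331 kWh/t × 2295.7 t/h = 12013.6 kW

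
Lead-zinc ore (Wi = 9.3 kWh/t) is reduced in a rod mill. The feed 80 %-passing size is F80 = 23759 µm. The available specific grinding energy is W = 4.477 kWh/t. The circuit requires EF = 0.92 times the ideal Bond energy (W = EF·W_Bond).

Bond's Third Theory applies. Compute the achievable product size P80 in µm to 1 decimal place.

W = 10 Wi (P80^-0.5 − F80^-0.5)
W_Bond = W / EF = 4.477 / 0.92 = 4.8663 kWh/t
P80^(−½) = W_Bond/(10 Wi) + F80^(−½)
  = 4.8663/(10·9.3) + 1/√23759 = 0.052326 + 0.006488 = 0.058813
P80 = (1/0.058813)² = 17.0029² = 289.10 µm

P80 = 289.1 µm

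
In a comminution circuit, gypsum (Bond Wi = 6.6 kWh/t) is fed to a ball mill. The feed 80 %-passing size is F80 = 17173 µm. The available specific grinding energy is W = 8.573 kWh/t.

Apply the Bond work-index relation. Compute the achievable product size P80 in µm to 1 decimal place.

P80 = 52.9 µm

W = 10·Wi·(P80^(-½) − F80^(-½))
P80^-0.5 = F80^-0.5 + W/(10 Wi)
  = 8.5730/(10·6.6) + 1/√17173 = 0.129894 + 0.007631 = 0.137525
P80 = (1/0.137525)² = 7.2714² = 52.87 µm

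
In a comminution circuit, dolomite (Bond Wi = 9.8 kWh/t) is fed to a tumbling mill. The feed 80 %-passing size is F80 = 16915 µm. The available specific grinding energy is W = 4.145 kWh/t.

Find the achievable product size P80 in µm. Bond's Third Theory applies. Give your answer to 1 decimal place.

P80 = 400.2 µm

W = 10 Wi / √P80 − 10 Wi / √F80
P80^(−½) = W/(10 Wi) + F80^(−½)
  = 4.1450/(10·9.8) + 1/√16915 = 0.042296 + 0.007689 = 0.049985
P80 = (1/0.049985)² = 20.0061² = 400.24 µm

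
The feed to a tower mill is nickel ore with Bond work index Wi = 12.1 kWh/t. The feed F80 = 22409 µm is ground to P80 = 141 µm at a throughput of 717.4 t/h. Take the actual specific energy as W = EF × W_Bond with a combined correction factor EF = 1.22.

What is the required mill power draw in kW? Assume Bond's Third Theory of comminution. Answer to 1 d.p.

W_Bond = 10·Wi·(1/√P₈₀ − 1/√F₈₀)
W = 10·12.1·(1/√141 − 1/√22409) = 10·12.1·(0.077535) = 9.3817 kWh/t
Apply correction: 9.3817 × 1.22 = 11.4457 kWh/t
P = W·T = 11.4457·717.4 = 8211.2 kW

P = 8211.2 kW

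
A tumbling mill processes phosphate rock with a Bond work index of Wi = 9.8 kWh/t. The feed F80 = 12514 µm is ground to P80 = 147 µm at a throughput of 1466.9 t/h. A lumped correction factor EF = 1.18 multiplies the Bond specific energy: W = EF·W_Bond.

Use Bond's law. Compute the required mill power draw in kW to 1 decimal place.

W_Bond = 10·Wi·(1/√P₈₀ − 1/√F₈₀)
W = 10·9.8·(1/√147 − 1/√12514) = 10·9.8·(0.073539) = 7.2069 kWh/t
W_actual = 1.18 × 7.2069 = 8.5041 kWh/t
Mill draw = 8.5041 × 1466.9 = 12474.6 kW

P = 12474.6 kW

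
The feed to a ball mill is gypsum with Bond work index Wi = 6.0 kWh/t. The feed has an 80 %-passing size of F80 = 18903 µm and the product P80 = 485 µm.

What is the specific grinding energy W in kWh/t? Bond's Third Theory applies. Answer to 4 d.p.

W = 2.2881 kWh/t

Bond: W = 10·Wi·(1/√P80 − 1/√F80)
1/√485 = 0.045408;  1/√18903 = 0.007273
W = 10·6.0·(0.045408 − 0.007273) = 2.2881 kWh/t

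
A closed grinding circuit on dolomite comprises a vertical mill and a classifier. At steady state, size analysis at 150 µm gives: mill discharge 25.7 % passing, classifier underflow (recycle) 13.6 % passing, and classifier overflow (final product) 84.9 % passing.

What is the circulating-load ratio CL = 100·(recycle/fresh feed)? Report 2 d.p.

CL = 489.26 %

Classifier node, passing 150 µm:
d + r·d = r·u + o → r(d−u) = o−d
r = (84.9 − 25.7)/(25.7 − 13.6) = 59.2/12.1 = 4.8926
CL = 100·r = 489.26 %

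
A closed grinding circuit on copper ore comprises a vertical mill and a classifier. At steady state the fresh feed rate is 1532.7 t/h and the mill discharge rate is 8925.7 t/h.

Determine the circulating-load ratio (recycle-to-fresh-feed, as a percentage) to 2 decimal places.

Discharge = new feed + return, hence
R = M − F = 8925.7 − 1532.7 = 7393.0 t/h
CL = 100·R/F = 100·7393.0/1532.7 = 482.35 %

CL = 482.35 %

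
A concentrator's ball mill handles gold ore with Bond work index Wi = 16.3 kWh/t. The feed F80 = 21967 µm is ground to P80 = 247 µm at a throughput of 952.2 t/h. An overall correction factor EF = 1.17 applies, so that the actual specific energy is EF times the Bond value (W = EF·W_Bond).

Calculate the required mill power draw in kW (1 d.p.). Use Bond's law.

P = 10329.3 kW

W = 10 Wi (P80^-0.5 − F80^-0.5)
W = 10·16.3·(1/√247 − 1/√21967) = 10·16.3·(0.056881) = 9.2717 kWh/t
W_actual = 1.17 × 9.2717 = 10.8479 kWh/t
Power = W × throughput = 10.8479 kWh/t × 952.2 t/h = 10329.3 kW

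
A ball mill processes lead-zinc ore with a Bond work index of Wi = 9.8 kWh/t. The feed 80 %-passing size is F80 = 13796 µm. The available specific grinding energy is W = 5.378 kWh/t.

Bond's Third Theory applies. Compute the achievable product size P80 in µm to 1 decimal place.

W_Bond = 10·Wi·(1/√P₈₀ − 1/√F₈₀)
⇒ 1/√P80 = W/(10 Wi) + 1/√F80
  = 5.3780/(10·9.8) + 1/√13796 = 0.054878 + 0.008514 = 0.063391
P80 = (1/0.063391)² = 15.7750² = 248.85 µm

P80 = 248.9 µm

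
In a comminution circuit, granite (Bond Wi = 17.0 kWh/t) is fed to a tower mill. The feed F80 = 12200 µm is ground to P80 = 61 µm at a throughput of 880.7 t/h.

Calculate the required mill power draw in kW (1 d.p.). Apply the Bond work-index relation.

P = 17814.1 kW

Bond: W = 10·Wi·(1/√P80 − 1/√F80)
W = 10·17.0·(1/√61 − 1/√12200) = 10·17.0·(0.118983) = 20.2272 kWh/t
Mill draw = 20.2272 × 880.7 = 17814.1 kW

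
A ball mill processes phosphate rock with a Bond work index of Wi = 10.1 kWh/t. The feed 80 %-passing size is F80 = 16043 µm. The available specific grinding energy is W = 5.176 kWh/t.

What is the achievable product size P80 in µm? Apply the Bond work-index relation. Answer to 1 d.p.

Bond:  W = 10 Wi (1/√P − 1/√F)
P80^-0.5 = F80^-0.5 + W/(10 Wi)
  = 5.1760/(10·10.1) + 1/√16043 = 0.051248 + 0.007895 = 0.059143
P80 = (1/0.059143)² = 16.9083² = 285.89 µm

P80 = 285.9 µm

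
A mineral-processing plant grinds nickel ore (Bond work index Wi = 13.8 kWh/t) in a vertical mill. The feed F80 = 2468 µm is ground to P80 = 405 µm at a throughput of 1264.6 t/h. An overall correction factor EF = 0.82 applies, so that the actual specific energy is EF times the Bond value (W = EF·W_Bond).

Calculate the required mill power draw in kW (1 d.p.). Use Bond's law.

P = 4230.3 kW

W = 10·Wi·[P80^(−½) − F80^(−½)]
W = 10·13.8·(1/√405 − 1/√2468) = 10·13.8·(0.029561) = 4.0794 kWh/t
W_actual = 0.82 × 4.0794 = 3.3451 kWh/t
Mill draw = 3.3451 × 1264.6 = 4230.3 kW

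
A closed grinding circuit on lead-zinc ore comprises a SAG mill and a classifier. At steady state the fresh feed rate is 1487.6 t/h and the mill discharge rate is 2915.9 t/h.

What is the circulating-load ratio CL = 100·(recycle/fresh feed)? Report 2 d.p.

Mill node: discharge = fresh + recycle.
R = M − F = 2915.9 − 1487.6 = 1428.3 t/h
CL = 100·R/F = 100·1428.3/1487.6 = 96.01 %

CL = 96.01 %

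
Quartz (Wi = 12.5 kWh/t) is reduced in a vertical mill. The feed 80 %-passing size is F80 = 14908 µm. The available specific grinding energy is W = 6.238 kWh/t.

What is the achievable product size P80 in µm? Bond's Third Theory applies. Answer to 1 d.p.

W = 10·Wi·(P80^(-½) − F80^(-½))
P80^(−½) = W/(10 Wi) + F80^(−½)
  = 6.2380/(10·12.5) + 1/√14908 = 0.049904 + 0.008190 = 0.058094
P80 = (1/0.058094)² = 17.2134² = 296.30 µm

P80 = 296.3 µm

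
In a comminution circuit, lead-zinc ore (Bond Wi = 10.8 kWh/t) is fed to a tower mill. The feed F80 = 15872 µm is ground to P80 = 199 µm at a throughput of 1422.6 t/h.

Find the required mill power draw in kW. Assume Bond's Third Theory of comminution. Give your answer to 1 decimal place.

W = 10·Wi·[P80^(−½) − F80^(−½)]
W = 10·10.8·(1/√199 − 1/√15872) = 10·10.8·(0.062951) = 6.7987 kWh/t
Mill draw = 6.7987 × 1422.6 = 9671.8 kW

P = 9671.8 kW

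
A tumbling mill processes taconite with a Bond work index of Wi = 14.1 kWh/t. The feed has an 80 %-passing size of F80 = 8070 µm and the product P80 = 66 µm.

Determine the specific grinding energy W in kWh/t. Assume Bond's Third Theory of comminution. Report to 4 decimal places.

W = 15.7863 kWh/t

Bond:  W = 10 Wi (1/√P − 1/√F)
1/√66 = 0.123091;  1/√8070 = 0.011132
W = 10·14.1·(0.123091 − 0.011132) = 15.7863 kWh/t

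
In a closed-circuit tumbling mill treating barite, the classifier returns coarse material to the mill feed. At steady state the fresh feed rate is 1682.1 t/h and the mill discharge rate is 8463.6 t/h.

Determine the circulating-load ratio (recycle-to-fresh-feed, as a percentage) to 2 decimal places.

Steady state: M = F + R.
R = M − F = 8463.6 − 1682.1 = 6781.5 t/h
CL = 100·R/F = 100·6781.5/1682.1 = 403.16 %

CL = 403.16 %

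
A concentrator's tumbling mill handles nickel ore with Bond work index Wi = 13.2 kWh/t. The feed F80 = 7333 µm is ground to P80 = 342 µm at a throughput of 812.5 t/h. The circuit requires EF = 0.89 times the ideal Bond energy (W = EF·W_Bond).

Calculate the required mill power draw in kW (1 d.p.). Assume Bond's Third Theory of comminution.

W = 10·Wi·[P80^(−½) − F80^(−½)]
W = 10·13.2·(1/√342 − 1/√7333) = 10·13.2·(0.042396) = 5.5963 kWh/t
W_actual = 0.89 × 5.5963 = 4.9807 kWh/t
P = W·T = 4.9807·812.5 = 4046.8 kW

P = 4046.8 kW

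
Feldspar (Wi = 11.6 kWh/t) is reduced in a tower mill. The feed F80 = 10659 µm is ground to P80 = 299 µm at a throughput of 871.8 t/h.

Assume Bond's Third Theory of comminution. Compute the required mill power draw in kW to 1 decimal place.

Bond:  W = 10 Wi (1/√P − 1/√F)
W = 10·11.6·(1/√299 − 1/√10659) = 10·11.6·(0.048146) = 5.5849 kWh/t
Power = W × throughput = 5.5849 kWh/t × 871.8 t/h = 4868.9 kW

P = 4868.9 kW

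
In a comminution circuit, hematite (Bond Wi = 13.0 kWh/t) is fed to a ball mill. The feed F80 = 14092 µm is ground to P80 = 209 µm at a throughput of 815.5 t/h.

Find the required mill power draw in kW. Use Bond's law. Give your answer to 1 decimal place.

Bond:  W = 10 Wi (1/√P − 1/√F)
W = 10·13.0·(1/√209 − 1/√14092) = 10·13.0·(0.060748) = 7.8972 kWh/t
P_mill = W·ṁ = 7.8972·815.5 = 6440.2 kW

P = 6440.2 kW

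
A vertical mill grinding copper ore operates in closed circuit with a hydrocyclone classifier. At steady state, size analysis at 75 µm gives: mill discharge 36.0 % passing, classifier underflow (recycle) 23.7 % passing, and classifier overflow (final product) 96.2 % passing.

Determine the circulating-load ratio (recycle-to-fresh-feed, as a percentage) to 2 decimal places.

CL = 489.43 %

Two-product formula at 75 µm:
d + r·d = r·u + o → r(d−u) = o−d
r = (96.2 − 36.0)/(36.0 − 23.7) = 60.2/12.3 = 4.8943
CL = 100·r = 489.43 %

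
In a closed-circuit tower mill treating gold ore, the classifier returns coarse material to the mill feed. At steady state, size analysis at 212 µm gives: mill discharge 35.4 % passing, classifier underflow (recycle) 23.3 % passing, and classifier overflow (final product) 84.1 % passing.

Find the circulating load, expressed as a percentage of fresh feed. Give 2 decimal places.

Let r = R/F. Size balance at 212 µm:
(1+r)d = ru + o → r = (o−d)/(d−u)
r = (84.1 − 35.4)/(35.4 − 23.3) = 48.7/12.1 = 4.0248
CL = 100·r = 402.48 %

CL = 402.48 %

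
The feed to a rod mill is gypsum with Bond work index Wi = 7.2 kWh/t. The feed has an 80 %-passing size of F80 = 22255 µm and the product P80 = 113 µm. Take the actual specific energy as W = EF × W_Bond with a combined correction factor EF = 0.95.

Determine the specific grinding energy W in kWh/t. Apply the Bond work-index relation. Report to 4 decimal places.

W = 10 Wi (1/√P80 − 1/√F80)  [Bond]
1/√113 = 0.094072;  1/√22255 = 0.006703
W = 10·7.2·(0.094072 − 0.006703) = 6.2906 kWh/t
Corrected W = EF·W_Bond = 0.95·6.2906 = 5.9760 kWh/t

W = 5.9760 kWh/t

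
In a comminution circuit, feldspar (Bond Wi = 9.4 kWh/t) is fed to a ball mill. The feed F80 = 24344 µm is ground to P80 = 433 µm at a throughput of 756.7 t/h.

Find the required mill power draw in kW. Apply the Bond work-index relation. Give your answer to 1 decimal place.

W = 10·Wi·(P80^(-½) − F80^(-½))
W = 10·9.4·(1/√433 − 1/√24344) = 10·9.4·(0.041648) = 3.9149 kWh/t
P = W·T = 3.9149·756.7 = 2962.4 kW

P = 2962.4 kW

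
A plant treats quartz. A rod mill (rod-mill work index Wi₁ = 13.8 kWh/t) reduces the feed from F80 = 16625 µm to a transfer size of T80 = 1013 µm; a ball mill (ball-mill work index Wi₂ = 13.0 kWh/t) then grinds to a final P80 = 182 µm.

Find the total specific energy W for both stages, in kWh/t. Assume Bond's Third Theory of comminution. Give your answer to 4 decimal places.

W = 10 Wi (P80^-0.5 − F80^-0.5)
Stage 1 (16625→1013 µm, Wi₁=13.8): W₁ = 10·13.8·(0.031419 − 0.007756) = 3.2656 kWh/t
Stage 2 (1013→182 µm, Wi₂=13.0): W₂ = 10·13.0·(0.074125 − 0.031419) = 5.5517 kWh/t
W = W₁ + W₂ = 3.2656 + 5.5517 = 8.8173 kWh/t

W = 8.8173 kWh/t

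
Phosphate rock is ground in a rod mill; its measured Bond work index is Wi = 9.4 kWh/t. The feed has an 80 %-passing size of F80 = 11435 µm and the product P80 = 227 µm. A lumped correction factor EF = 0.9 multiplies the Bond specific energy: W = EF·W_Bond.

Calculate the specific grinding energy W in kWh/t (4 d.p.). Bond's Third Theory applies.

W = 10·Wi·[P80^(−½) − F80^(−½)]
1/√227 = 0.066372;  1/√11435 = 0.009352
W = 10·9.4·(0.066372 − 0.009352) = 5.3600 kWh/t
Corrected W = EF·W_Bond = 0.9·5.3600 = 4.8240 kWh/t

W = 4.8240 kWh/t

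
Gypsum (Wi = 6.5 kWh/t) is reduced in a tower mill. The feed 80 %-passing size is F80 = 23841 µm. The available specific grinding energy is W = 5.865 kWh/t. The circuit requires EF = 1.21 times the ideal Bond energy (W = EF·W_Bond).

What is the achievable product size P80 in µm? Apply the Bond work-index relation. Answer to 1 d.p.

W = 10·Wi·(P80^(-½) − F80^(-½))
W_Bond = W / EF = 5.865 / 1.21 = 4.8471 kWh/t
1/√P80 = 1/√F80 + W_Bond/(10·Wi)
  = 4.8471/(10·6.5) + 1/√23841 = 0.074571 + 0.006476 = 0.081047
P80 = (1/0.081047)² = 12.3385² = 152.24 µm

P80 = 152.2 µm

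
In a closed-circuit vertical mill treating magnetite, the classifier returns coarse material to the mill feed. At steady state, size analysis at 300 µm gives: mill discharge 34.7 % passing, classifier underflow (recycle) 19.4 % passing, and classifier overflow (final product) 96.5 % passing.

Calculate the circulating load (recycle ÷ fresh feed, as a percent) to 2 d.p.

Balance %-passing 300 µm (r = R/F):
d + r·d = r·u + o → r(d−u) = o−d
r = (96.5 − 34.7)/(34.7 − 19.4) = 61.8/15.3 = 4.0392
CL = 100·r = 403.92 %

CL = 403.92 %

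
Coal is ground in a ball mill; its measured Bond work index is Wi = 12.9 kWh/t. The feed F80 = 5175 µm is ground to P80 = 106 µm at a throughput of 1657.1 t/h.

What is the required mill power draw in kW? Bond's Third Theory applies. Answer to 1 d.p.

P = 17791.2 kW

W = 10 Wi (P80^-0.5 − F80^-0.5)
W = 10·12.9·(1/√106 − 1/√5175) = 10·12.9·(0.083228) = 10.7364 kWh/t
P_mill = W·ṁ = 10.7364·1657.1 = 17791.2 kW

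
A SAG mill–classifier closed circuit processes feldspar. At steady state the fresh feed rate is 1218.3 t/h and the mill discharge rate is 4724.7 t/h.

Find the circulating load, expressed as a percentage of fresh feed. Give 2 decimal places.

Steady state: M = F + R.
R = M − F = 4724.7 − 1218.3 = 3506.4 t/h
CL = 100·R/F = 100·3506.4/1218.3 = 287.81 %

CL = 287.81 %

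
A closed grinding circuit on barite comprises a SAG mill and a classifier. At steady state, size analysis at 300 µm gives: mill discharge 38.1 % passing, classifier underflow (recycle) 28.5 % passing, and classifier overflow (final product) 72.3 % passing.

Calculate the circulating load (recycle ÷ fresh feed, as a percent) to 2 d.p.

Classifier node, passing 300 µm:
Fd + Rd = Ru + Fo ⇒ R/F = (o−d)/(d−u)
r = (72.3 − 38.1)/(38.1 − 28.5) = 34.2/9.6 = 3.5625
CL = 100·r = 356.25 %

CL = 356.25 %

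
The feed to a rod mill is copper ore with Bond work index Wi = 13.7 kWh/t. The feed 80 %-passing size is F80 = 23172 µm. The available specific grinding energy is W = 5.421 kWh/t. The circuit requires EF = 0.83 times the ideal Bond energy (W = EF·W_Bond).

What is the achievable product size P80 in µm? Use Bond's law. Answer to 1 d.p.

P80 = 339.9 µm

W_Bond = 10·Wi·(1/√P₈₀ − 1/√F₈₀)
W_Bond = W / EF = 5.421 / 0.83 = 6.5313 kWh/t
1/√P80 = 1/√F80 + W_Bond/(10·Wi)
  = 6.5313/(10·13.7) + 1/√23172 = 0.047674 + 0.006569 = 0.054243
P80 = (1/0.054243)² = 18.4355² = 339.87 µm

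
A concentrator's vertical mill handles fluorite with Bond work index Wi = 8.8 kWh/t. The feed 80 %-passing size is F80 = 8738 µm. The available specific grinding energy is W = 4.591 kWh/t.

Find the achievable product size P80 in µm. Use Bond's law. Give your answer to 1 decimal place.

W = 10·Wi·[P80^(−½) − F80^(−½)]
P80^-0.5 = F80^-0.5 + W/(10 Wi)
  = 4.5910/(10·8.8) + 1/√8738 = 0.052170 + 0.010698 = 0.062868
P80 = (1/0.062868)² = 15.9063² = 253.01 µm

P80 = 253.0 µm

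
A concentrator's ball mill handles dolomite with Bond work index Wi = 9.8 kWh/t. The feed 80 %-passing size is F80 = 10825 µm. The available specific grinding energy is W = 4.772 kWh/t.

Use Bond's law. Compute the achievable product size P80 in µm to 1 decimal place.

P80 = 294.2 µm

W = 10·Wi·[P80^(−½) − F80^(−½)]
P80^(−½) = W/(10 Wi) + F80^(−½)
  = 4.7720/(10·9.8) + 1/√10825 = 0.048694 + 0.009611 = 0.058305
P80 = (1/0.058305)² = 17.1511² = 294.16 µm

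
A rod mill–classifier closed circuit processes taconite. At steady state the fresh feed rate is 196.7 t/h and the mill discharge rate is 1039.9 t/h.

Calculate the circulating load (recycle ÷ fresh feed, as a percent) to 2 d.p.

CL = 428.67 %

M = F + R at steady state, so:
R = M − F = 1039.9 − 196.7 = 843.2 t/h
CL = 100·R/F = 100·843.2/196.7 = 428.67 %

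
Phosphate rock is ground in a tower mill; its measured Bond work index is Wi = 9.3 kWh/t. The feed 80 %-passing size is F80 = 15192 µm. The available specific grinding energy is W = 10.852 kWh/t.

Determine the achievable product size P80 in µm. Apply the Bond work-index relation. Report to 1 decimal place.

W_Bond = 10·Wi·(1/√P₈₀ − 1/√F₈₀)
P80^(−½) = W/(10 Wi) + F80^(−½)
  = 10.8520/(10·9.3) + 1/√15192 = 0.116688 + 0.008113 = 0.124801
P80 = (1/0.124801)² = 8.0127² = 64.20 µm

P80 = 64.2 µm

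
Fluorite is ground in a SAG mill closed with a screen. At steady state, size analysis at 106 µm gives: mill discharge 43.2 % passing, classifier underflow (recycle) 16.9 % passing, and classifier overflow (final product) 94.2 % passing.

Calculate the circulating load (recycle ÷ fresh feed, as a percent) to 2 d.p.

CL = 193.92 %

Classifier node, passing 106 µm:
d + r·d = r·u + o → r(d−u) = o−d
r = (94.2 − 43.2)/(43.2 − 16.9) = 51.0/26.3 = 1.9392
CL = 100·r = 193.92 %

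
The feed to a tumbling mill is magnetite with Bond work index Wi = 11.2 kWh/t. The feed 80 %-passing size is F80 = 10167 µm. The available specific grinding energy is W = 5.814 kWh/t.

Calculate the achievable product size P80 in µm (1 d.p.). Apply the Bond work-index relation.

P80 = 261.6 µm

W = 10·Wi·(P80^(-½) − F80^(-½))
⇒ 1/√P80 = W/(10·Wi) + 1/√F80
  = 5.8140/(10·11.2) + 1/√10167 = 0.051911 + 0.009918 = 0.061828
P80 = (1/0.061828)² = 16.1738² = 261.59 µm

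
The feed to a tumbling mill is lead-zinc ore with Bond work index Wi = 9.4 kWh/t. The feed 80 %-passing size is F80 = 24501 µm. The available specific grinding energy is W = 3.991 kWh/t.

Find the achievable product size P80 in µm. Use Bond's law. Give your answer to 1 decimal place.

P80 = 419.1 µm

W = 10 Wi (1/√P80 − 1/√F80)  [Bond]
⇒ 1/√P80 = W/(10·Wi) + 1/√F80
  = 3.9910/(10·9.4) + 1/√24501 = 0.042457 + 0.006389 = 0.048846
P80 = (1/0.048846)² = 20.4725² = 419.12 µm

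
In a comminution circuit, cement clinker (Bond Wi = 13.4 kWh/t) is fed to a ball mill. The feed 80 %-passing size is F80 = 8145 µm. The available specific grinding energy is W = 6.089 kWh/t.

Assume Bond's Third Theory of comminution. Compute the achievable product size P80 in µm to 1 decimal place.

P80 = 313.0 µm

W = 10 Wi (P80^-0.5 − F80^-0.5)
⇒ 1/√P80 = W/(10·Wi) + 1/√F80
  = 6.0890/(10·13.4) + 1/√8145 = 0.045440 + 0.011080 = 0.056521
P80 = (1/0.056521)² = 17.6926² = 313.03 µm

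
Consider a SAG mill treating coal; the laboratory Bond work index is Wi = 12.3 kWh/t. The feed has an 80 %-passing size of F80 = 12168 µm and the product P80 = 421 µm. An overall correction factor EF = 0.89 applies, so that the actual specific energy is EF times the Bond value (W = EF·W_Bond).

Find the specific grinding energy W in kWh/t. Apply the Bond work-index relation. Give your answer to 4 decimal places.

W = 4.3428 kWh/t

W = 10·Wi·(P80^(-½) − F80^(-½))
1/√421 = 0.048737;  1/√12168 = 0.009065
W = 10·12.3·(0.048737 − 0.009065) = 4.8796 kWh/t
Apply correction: 4.8796 × 0.89 = 4.3428 kWh/t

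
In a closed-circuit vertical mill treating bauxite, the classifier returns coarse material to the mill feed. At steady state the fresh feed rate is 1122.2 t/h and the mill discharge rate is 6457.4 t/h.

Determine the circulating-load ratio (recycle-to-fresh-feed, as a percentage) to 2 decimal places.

CL = 475.42 %

M = F + R at steady state, so:
R = M − F = 6457.4 − 1122.2 = 5335.2 t/h
CL = 100·R/F = 100·5335.2/1122.2 = 475.42 %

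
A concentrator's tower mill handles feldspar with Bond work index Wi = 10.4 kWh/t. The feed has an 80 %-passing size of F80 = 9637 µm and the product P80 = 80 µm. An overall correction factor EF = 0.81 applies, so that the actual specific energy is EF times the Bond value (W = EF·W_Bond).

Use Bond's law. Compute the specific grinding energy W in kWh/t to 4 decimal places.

W = 10 Wi / √P80 − 10 Wi / √F80
1/√80 = 0.111803;  1/√9637 = 0.010187
W = 10·10.4·(0.111803 − 0.010187) = 10.5681 kWh/t
With EF = 0.81: W = 10.5681·0.81 = 8.5602 kWh/t

W = 8.5602 kWh/t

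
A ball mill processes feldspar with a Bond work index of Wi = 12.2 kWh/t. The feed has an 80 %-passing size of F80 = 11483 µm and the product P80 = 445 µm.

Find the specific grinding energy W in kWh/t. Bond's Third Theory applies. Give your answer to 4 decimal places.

W = 4.6449 kWh/t

W = 10 Wi / √P80 − 10 Wi / √F80
1/√445 = 0.047405;  1/√11483 = 0.009332
W = 10·12.2·(0.047405 − 0.009332) = 4.6449 kWh/t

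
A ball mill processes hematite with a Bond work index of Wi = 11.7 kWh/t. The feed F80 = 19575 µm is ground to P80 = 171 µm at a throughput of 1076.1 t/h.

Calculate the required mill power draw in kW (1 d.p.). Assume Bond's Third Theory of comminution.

W = 10 Wi / √P80 − 10 Wi / √F80
W = 10·11.7·(1/√171 − 1/√19575) = 10·11.7·(0.069324) = 8.1110 kWh/t
P_mill = W·ṁ = 8.1110·1076.1 = 8728.2 kW

P = 8728.2 kW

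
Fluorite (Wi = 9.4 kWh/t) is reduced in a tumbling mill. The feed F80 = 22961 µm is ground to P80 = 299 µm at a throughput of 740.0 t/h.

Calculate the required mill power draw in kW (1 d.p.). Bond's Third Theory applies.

P = 3563.7 kW

W = 10 Wi (P80^-0.5 − F80^-0.5)
W = 10·9.4·(1/√299 − 1/√22961) = 10·9.4·(0.051232) = 4.8158 kWh/t
Power = W × throughput = 4.8158 kWh/t × 740.0 t/h = 3563.7 kW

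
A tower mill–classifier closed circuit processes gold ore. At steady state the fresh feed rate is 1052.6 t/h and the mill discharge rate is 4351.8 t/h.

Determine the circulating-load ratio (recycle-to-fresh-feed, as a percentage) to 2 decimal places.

Mill node: discharge = fresh + recycle.
R = M − F = 4351.8 − 1052.6 = 3299.2 t/h
CL = 100·R/F = 100·3299.2/1052.6 = 313.43 %

CL = 313.43 %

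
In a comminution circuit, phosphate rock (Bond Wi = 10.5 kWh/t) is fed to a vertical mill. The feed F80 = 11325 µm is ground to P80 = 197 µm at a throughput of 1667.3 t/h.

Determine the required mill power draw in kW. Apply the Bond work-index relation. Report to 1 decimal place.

P = 10827.9 kW

Bond:  W = 10 Wi (1/√P − 1/√F)
W = 10·10.5·(1/√197 − 1/√11325) = 10·10.5·(0.061850) = 6.4943 kWh/t
P = W·T = 6.4943·1667.3 = 10827.9 kW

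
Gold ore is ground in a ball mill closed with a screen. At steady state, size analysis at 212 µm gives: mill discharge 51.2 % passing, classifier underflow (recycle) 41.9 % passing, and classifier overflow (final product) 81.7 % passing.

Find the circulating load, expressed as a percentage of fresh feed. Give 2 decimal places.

Classifier node, passing 212 µm:
Fd + Rd = Ru + Fo ⇒ R/F = (o−d)/(d−u)
r = (81.7 − 51.2)/(51.2 − 41.9) = 30.5/9.3 = 3.2796
CL = 100·r = 327.96 %

CL = 327.96 %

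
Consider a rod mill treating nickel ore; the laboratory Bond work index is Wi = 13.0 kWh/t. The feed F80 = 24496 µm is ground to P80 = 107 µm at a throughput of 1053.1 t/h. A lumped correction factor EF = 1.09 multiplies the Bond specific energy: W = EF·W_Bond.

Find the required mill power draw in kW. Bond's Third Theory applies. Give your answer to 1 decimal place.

W = 10 Wi (P80^-0.5 − F80^-0.5)
W = 10·13.0·(1/√107 − 1/√24496) = 10·13.0·(0.090284) = 11.7370 kWh/t
W_actual = 1.09 × 11.7370 = 12.7933 kWh/t
Power = W × throughput = 12.7933 kWh/t × 1053.1 t/h = 13472.6 kW

P = 13472.6 kW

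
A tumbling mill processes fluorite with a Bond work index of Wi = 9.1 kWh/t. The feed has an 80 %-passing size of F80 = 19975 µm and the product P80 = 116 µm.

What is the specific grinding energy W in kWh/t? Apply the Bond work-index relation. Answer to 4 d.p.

W = 10 Wi (1/√P80 − 1/√F80)  [Bond]
1/√116 = 0.092848;  1/√19975 = 0.007075
W = 10·9.1·(0.092848 − 0.007075) = 7.8053 kWh/t

W = 7.8053 kWh/t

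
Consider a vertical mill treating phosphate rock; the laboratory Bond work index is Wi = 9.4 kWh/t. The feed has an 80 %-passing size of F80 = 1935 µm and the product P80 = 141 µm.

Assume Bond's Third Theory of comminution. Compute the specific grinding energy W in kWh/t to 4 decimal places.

W = 5.7793 kWh/t

W = 10 Wi (P80^-0.5 − F80^-0.5)
1/√141 = 0.084215;  1/√1935 = 0.022733
W = 10·9.4·(0.084215 − 0.022733) = 5.7793 kWh/t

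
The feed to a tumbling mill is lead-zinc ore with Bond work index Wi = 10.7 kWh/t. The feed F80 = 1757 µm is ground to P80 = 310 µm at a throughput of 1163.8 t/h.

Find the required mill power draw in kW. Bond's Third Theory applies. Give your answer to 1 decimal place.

W = 10·Wi·(P80^(-½) − F80^(-½))
W = 10·10.7·(1/√310 − 1/√1757) = 10·10.7·(0.032939) = 3.5245 kWh/t
P_mill = W·ṁ = 3.5245·1163.8 = 4101.8 kW

P = 4101.8 kW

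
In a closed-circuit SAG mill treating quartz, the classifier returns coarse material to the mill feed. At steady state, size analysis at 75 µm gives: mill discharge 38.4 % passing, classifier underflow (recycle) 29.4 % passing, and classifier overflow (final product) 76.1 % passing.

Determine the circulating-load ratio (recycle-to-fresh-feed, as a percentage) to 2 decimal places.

Classifier node, passing 75 µm:
d + r·d = r·u + o → r(d−u) = o−d
r = (76.1 − 38.4)/(38.4 − 29.4) = 37.7/9.0 = 4.1889
CL = 100·r = 418.89 %

CL = 418.89 %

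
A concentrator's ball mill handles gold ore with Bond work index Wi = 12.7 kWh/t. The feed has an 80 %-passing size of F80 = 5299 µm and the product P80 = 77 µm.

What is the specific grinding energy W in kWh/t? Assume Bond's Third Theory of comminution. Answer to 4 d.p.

W = 10 Wi (P80^-0.5 − F80^-0.5)
1/√77 = 0.113961;  1/√5299 = 0.013737
W = 10·12.7·(0.113961 − 0.013737) = 12.7283 kWh/t

W = 12.7283 kWh/t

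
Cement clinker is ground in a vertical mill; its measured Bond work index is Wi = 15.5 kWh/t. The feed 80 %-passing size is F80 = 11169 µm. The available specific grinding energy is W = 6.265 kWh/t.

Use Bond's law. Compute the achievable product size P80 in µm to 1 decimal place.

Bond:  W = 10 Wi (1/√P − 1/√F)
P80^-0.5 = F80^-0.5 + W/(10 Wi)
  = 6.2650/(10·15.5) + 1/√11169 = 0.040419 + 0.009462 = 0.049882
P80 = (1/0.049882)² = 20.0475² = 401.90 µm

P80 = 401.9 µm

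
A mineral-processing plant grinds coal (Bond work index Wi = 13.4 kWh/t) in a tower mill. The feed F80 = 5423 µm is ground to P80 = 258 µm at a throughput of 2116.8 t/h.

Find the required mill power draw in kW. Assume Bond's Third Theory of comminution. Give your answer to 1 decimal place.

P = 13807.5 kW

Bond: W = 10·Wi·(1/√P80 − 1/√F80)
W = 10·13.4·(1/√258 − 1/√5423) = 10·13.4·(0.048678) = 6.5228 kWh/t
Mill draw = 6.5228 × 2116.8 = 13807.5 kW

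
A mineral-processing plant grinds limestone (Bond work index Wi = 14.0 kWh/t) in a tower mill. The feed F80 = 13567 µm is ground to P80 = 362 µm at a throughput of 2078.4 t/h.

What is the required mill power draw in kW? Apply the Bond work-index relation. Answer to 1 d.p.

P = 12795.2 kW

W = 10 Wi (P80^-0.5 − F80^-0.5)
W = 10·14.0·(1/√362 − 1/√13567) = 10·14.0·(0.043973) = 6.1563 kWh/t
P_mill = W·ṁ = 6.1563·2078.4 = 12795.2 kW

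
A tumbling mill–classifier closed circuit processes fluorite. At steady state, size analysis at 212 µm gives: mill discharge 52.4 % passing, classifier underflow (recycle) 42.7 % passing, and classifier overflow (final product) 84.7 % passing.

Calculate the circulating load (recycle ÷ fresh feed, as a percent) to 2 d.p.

Two-product formula at 212 µm:
d + r·d = r·u + o → r(d−u) = o−d
r = (84.7 − 52.4)/(52.4 − 42.7) = 32.3/9.7 = 3.3299
CL = 100·r = 332.99 %

CL = 332.99 %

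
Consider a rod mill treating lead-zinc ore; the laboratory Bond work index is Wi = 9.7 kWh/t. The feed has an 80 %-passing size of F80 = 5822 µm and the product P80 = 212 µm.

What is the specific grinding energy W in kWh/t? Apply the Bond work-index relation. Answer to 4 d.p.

W = 5.3907 kWh/t

W = 10·Wi·[P80^(−½) − F80^(−½)]
1/√212 = 0.068680;  1/√5822 = 0.013106
W = 10·9.7·(0.068680 − 0.013106) = 5.3907 kWh/t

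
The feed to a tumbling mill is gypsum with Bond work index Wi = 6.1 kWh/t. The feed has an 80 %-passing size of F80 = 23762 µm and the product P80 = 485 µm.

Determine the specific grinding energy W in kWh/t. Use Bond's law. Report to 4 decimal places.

W = 2.3741 kWh/t

W = 10 Wi (1/√P80 − 1/√F80)  [Bond]
1/√485 = 0.045408;  1/√23762 = 0.006487
W = 10·6.1·(0.045408 − 0.006487) = 2.3741 kWh/t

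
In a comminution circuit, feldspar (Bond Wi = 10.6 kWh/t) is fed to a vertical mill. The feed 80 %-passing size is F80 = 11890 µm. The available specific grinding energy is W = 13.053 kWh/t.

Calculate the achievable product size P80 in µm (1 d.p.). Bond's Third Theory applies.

P80 = 57.1 µm

W = 10 Wi (P80^-0.5 − F80^-0.5)
⇒ 1/√P80 = W/(10·Wi) + 1/√F80
  = 13.0530/(10·10.6) + 1/√11890 = 0.123142 + 0.009171 = 0.132312
P80 = (1/0.132312)² = 7.5579² = 57.12 µm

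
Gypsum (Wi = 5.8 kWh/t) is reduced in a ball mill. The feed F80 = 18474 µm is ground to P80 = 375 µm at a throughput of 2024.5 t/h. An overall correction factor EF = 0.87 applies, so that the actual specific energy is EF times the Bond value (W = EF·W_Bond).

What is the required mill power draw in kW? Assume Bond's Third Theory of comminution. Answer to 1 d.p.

W = 10 Wi / √P80 − 10 Wi / √F80
W = 10·5.8·(1/√375 − 1/√18474) = 10·5.8·(0.044282) = 2.5684 kWh/t
Corrected W = EF·W_Bond = 0.87·2.5684 = 2.2345 kWh/t
Mill draw = 2.2345 × 2024.5 = 4523.7 kW

P = 4523.7 kW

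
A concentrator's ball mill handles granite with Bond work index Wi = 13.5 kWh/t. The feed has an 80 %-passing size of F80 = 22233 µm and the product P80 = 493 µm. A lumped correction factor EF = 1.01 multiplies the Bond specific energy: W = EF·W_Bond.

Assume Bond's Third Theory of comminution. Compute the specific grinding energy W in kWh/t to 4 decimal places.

W_Bond = 10·Wi·(1/√P₈₀ − 1/√F₈₀)
1/√493 = 0.045038;  1/√22233 = 0.006707
W = 10·13.5·(0.045038 − 0.006707) = 5.1747 kWh/t
With EF = 1.01: W = 5.1747·1.01 = 5.2265 kWh/t

W = 5.2265 kWh/t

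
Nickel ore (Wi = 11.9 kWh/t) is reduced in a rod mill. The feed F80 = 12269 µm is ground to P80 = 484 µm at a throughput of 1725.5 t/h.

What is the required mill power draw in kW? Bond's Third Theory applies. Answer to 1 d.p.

W = 10 Wi (P80^-0.5 − F80^-0.5)
W = 10·11.9·(1/√484 − 1/√12269) = 10·11.9·(0.036426) = 4.3347 kWh/t
Power = W × throughput = 4.3347 kWh/t × 1725.5 t/h = 7479.6 kW

P = 7479.6 kW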